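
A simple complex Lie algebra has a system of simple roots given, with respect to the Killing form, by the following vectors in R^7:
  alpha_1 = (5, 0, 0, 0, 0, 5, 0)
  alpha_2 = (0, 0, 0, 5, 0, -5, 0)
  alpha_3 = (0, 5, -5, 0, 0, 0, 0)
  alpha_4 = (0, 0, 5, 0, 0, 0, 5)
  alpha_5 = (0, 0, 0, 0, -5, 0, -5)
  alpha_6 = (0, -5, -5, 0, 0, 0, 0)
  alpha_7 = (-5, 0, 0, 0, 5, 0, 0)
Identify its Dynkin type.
Compute the Cartan integers a_ij = 2(alpha_i, alpha_j)/(alpha_j, alpha_j); the resulting 7x7 Cartan matrix is
[[2, -1, 0, 0, 0, 0, -1], [-1, 2, 0, 0, 0, 0, 0], [0, 0, 2, -1, 0, 0, 0], [0, 0, -1, 2, -1, -1, 0], [0, 0, 0, -1, 2, 0, -1], [0, 0, 0, -1, 0, 2, 0], [-1, 0, 0, 0, -1, 0, 2]].
All simple roots have the same length, so the diagram is simply laced. The associated Dynkin diagram is a chain of 5 nodes with a fork of two nodes at one end (D_7), so the type is D_7 (the algebra so(14)).

D_7 (so(14))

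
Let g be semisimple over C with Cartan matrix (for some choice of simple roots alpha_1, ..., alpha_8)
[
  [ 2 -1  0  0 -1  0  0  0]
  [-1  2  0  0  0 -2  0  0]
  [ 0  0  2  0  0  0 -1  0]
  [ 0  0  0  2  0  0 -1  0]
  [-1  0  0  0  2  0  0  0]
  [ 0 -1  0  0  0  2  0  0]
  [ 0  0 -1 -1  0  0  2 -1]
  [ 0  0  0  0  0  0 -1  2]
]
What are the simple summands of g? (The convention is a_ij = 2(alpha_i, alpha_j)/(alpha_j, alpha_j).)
The diagram associated to this matrix has two connected components: the simple roots {alpha_1, alpha_2, alpha_5, alpha_6} form a chain of 4 nodes with a double edge at one end; the terminal node there is the unique short simple root (B_4), and {alpha_3, alpha_4, alpha_7, alpha_8} form a chain of 2 nodes with a fork of two nodes at one end (D_4). A semisimple Lie algebra decomposes uniquely as the direct sum of simple ideals, one per connected component of its Dynkin diagram, so g ≅ B_4 ⊕ D_4 (dimension 36 + 28 = 64).

B4 + D4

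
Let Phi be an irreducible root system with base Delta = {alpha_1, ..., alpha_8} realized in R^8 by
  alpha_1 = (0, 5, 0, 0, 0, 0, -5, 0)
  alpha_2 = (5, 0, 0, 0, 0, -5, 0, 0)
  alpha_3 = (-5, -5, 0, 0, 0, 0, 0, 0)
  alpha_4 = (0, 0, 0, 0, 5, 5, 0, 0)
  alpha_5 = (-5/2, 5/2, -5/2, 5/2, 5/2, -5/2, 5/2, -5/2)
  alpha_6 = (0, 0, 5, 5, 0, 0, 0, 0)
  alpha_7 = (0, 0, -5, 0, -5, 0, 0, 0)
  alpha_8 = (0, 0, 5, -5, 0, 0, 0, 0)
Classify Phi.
Compute the Cartan integers a_ij = 2(alpha_i, alpha_j)/(alpha_j, alpha_j); the resulting 8x8 Cartan matrix is
[[2, 0, -1, 0, 0, 0, 0, 0], [0, 2, -1, -1, 0, 0, 0, 0], [-1, -1, 2, 0, 0, 0, 0, 0], [0, -1, 0, 2, 0, 0, -1, 0], [0, 0, 0, 0, 2, 0, 0, -1], [0, 0, 0, 0, 0, 2, -1, 0], [0, 0, 0, -1, 0, -1, 2, -1], [0, 0, 0, 0, -1, 0, -1, 2]].
All simple roots have the same length, so the diagram is simply laced. The associated Dynkin diagram is a chain of 7 nodes with one extra node attached to the third node from one end (E_8), so the type is E_8.

E_8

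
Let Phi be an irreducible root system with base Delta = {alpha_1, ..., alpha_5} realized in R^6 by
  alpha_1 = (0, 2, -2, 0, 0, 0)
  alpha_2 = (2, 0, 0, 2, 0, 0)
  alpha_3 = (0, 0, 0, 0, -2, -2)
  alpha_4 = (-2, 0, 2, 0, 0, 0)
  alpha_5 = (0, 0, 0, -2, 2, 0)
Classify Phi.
Compute the Cartan integers a_ij = 2(alpha_i, alpha_j)/(alpha_j, alpha_j); the resulting 5x5 Cartan matrix is
[[2, 0, 0, -1, 0], [0, 2, 0, -1, -1], [0, 0, 2, 0, -1], [-1, -1, 0, 2, 0], [0, -1, -1, 0, 2]].
All simple roots have the same length, so the diagram is simply laced. The associated Dynkin diagram is a chain of 5 nodes with single edges (A_5), so the type is A_5 (the algebra sl(6)).

type A_5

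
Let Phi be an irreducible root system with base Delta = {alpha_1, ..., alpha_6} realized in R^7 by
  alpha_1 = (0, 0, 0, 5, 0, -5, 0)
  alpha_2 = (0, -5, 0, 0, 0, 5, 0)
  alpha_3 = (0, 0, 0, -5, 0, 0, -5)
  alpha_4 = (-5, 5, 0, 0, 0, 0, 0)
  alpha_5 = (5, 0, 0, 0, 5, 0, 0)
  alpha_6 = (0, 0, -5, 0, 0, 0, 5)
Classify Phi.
Compute the Cartan integers a_ij = 2(alpha_i, alpha_j)/(alpha_j, alpha_j); the resulting 6x6 Cartan matrix is
[[2, -1, -1, 0, 0, 0], [-1, 2, 0, -1, 0, 0], [-1, 0, 2, 0, 0, -1], [0, -1, 0, 2, -1, 0], [0, 0, 0, -1, 2, 0], [0, 0, -1, 0, 0, 2]].
All simple roots have the same length, so the diagram is simply laced. The associated Dynkin diagram is a chain of 6 nodes with single edges (A_6), so the type is A_6 (the algebra sl(7)).

A_6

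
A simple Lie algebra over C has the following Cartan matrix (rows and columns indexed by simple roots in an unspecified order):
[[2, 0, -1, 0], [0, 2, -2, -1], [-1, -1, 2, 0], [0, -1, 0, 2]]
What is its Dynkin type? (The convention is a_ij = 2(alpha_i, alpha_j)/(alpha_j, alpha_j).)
type F_4

The matrix has rank 4 with 2's on the diagonal. Reading the off-diagonal entries as Dynkin edges (a single edge where a_ij = a_ji = -1; a double or triple edge where a_ij * a_ji = 2 or 3), the diagram is a chain of 4 nodes with a double edge between the middle two (F_4). One simple-root ordering that puts it in standard form is (alpha_4, alpha_2, alpha_3, alpha_1). So the algebra is type F_4.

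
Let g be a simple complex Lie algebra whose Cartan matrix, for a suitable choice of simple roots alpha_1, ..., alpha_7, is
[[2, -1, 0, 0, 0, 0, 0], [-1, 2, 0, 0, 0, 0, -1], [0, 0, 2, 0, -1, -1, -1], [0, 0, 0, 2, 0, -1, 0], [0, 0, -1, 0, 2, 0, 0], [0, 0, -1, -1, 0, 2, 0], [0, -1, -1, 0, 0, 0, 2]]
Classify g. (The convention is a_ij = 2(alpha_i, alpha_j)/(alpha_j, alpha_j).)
E7

The matrix has rank 7 with 2's on the diagonal. Reading the off-diagonal entries as Dynkin edges (a single edge where a_ij = a_ji = -1; a double or triple edge where a_ij * a_ji = 2 or 3), the diagram is a chain of 6 nodes with one extra node attached to the third node from one end (E_7). One simple-root ordering that puts it in standard form is (alpha_4, alpha_5, alpha_6, alpha_3, alpha_7, alpha_2, alpha_1). So the algebra is type E_7.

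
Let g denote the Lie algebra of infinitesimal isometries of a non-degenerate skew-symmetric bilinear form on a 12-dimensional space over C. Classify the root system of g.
C6

This is sp(12), which has dimension 12(12+1)/2 = 78 and rank 12/2 = 6. In the classification of classical Lie algebras, the symplectic algebra sp(2n) has type C_n; here n = 6, so the Dynkin diagram is a chain of 6 nodes with a double edge at one end; the terminal node there is the unique long simple root (C_6). Hence the type is C_6.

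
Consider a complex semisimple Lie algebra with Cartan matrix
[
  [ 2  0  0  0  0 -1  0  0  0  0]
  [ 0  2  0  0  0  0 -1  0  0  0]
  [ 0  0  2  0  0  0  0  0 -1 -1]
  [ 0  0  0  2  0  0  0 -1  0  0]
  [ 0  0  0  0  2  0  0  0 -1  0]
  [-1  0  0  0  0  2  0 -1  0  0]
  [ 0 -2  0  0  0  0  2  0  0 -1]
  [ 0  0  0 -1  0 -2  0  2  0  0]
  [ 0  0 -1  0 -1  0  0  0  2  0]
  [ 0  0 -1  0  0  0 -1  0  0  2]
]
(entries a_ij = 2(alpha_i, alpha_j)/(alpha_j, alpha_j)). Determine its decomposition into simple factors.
The diagram associated to this matrix has two connected components: the simple roots {alpha_2, alpha_3, alpha_5, alpha_7, alpha_9, alpha_10} form a chain of 6 nodes with a double edge at one end; the terminal node there is the unique short simple root (B_6), and {alpha_1, alpha_4, alpha_6, alpha_8} form a chain of 4 nodes with a double edge between the middle two (F_4). A semisimple Lie algebra decomposes uniquely as the direct sum of simple ideals, one per connected component of its Dynkin diagram, so g ≅ B_6 ⊕ F_4 (dimension 78 + 52 = 130).

type B_6 ⊕ type F_4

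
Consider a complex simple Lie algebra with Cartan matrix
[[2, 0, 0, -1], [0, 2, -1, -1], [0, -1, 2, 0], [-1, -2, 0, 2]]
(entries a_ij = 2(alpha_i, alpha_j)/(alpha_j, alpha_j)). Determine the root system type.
The matrix has rank 4 with 2's on the diagonal. Reading the off-diagonal entries as Dynkin edges (a single edge where a_ij = a_ji = -1; a double or triple edge where a_ij * a_ji = 2 or 3), the diagram is a chain of 4 nodes with a double edge between the middle two (F_4). One simple-root ordering that puts it in standard form is (alpha_1, alpha_4, alpha_2, alpha_3). So the algebra is type F_4.

F_4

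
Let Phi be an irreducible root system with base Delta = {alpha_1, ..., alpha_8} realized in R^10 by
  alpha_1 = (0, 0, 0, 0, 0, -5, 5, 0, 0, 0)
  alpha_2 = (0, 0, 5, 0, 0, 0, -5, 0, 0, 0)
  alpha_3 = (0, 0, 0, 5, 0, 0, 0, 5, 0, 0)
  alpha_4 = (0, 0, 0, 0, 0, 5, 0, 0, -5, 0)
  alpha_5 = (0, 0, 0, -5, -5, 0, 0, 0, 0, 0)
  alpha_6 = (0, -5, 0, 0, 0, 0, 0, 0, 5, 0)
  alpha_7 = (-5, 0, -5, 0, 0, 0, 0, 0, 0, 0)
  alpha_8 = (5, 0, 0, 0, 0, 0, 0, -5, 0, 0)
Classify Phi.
A_8 (sl(9))

Compute the Cartan integers a_ij = 2(alpha_i, alpha_j)/(alpha_j, alpha_j); the resulting 8x8 Cartan matrix is
[[2, -1, 0, -1, 0, 0, 0, 0], [-1, 2, 0, 0, 0, 0, -1, 0], [0, 0, 2, 0, -1, 0, 0, -1], [-1, 0, 0, 2, 0, -1, 0, 0], [0, 0, -1, 0, 2, 0, 0, 0], [0, 0, 0, -1, 0, 2, 0, 0], [0, -1, 0, 0, 0, 0, 2, -1], [0, 0, -1, 0, 0, 0, -1, 2]].
All simple roots have the same length, so the diagram is simply laced. The associated Dynkin diagram is a chain of 8 nodes with single edges (A_8), so the type is A_8 (the algebra sl(9)).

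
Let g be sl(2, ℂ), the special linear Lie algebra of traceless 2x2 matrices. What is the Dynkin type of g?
A1

This is sl(2), which has dimension 2^2 - 1 = 3 and rank 2 - 1 = 1 (a Cartan subalgebra is the diagonal traceless matrices). In the classification of classical Lie algebras, the special linear algebra sl(n+1) has type A_n; here n = 1, so the Dynkin diagram is a chain of 1 nodes with single edges (A_1). Hence the type is A_1.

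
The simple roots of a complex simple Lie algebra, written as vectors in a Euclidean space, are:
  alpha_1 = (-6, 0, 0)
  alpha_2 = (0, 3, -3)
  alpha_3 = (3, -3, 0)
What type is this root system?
C_3

Compute the Cartan integers a_ij = 2(alpha_i, alpha_j)/(alpha_j, alpha_j); the resulting 3x3 Cartan matrix is
[[2, 0, -2], [0, 2, -1], [-1, -1, 2]].
The roots have two lengths (squared-length ratio 2:1); the short ones are alpha_{2,3}. The associated Dynkin diagram is a chain of 3 nodes with a double edge at one end; the terminal node there is the unique long simple root (C_3), so the type is C_3 (the algebra sp(6)).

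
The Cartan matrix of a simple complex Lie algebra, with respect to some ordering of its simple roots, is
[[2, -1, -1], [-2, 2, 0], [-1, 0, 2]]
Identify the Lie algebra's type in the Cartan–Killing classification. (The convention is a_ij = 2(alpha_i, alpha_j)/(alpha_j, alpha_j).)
C_3 (sp(6))

The matrix has rank 3 with 2's on the diagonal. Reading the off-diagonal entries as Dynkin edges (a single edge where a_ij = a_ji = -1; a double or triple edge where a_ij * a_ji = 2 or 3), the diagram is a chain of 3 nodes with a double edge at one end; the terminal node there is the unique long simple root (C_3). One simple-root ordering that puts it in standard form is (alpha_3, alpha_1, alpha_2). So the algebra is type C_3, i.e. sp(6).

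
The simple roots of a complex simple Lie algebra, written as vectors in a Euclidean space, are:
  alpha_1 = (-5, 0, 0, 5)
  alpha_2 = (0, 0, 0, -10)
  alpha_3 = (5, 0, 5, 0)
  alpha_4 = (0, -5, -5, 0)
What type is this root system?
Compute the Cartan integers a_ij = 2(alpha_i, alpha_j)/(alpha_j, alpha_j); the resulting 4x4 Cartan matrix is
[[2, -1, -1, 0], [-2, 2, 0, 0], [-1, 0, 2, -1], [0, 0, -1, 2]].
The roots have two lengths (squared-length ratio 2:1); the short ones are alpha_{1,3,4}. The associated Dynkin diagram is a chain of 4 nodes with a double edge at one end; the terminal node there is the unique long simple root (C_4), so the type is C_4 (the algebra sp(8)).

C_4 (sp(8))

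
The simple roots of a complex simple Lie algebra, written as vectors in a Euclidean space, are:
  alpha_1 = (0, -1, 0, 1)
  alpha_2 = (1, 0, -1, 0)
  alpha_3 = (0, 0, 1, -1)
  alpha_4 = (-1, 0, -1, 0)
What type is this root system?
Compute the Cartan integers a_ij = 2(alpha_i, alpha_j)/(alpha_j, alpha_j); the resulting 4x4 Cartan matrix is
[[2, 0, -1, 0], [0, 2, -1, 0], [-1, -1, 2, -1], [0, 0, -1, 2]].
All simple roots have the same length, so the diagram is simply laced. The associated Dynkin diagram is a chain of 2 nodes with a fork of two nodes at one end (D_4), so the type is D_4 (the algebra so(8)).

D4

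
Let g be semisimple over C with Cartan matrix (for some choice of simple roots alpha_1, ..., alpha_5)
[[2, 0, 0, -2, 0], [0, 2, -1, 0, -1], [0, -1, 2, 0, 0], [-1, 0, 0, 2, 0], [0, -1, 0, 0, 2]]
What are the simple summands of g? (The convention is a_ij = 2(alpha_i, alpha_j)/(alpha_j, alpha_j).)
type A_3 + type B_2

The diagram associated to this matrix has two connected components: the simple roots {alpha_2, alpha_3, alpha_5} form a chain of 3 nodes with single edges (A_3), and {alpha_1, alpha_4} form a chain of 2 nodes with a double edge at one end; the terminal node there is the unique short simple root (B_2). A semisimple Lie algebra decomposes uniquely as the direct sum of simple ideals, one per connected component of its Dynkin diagram, so g ≅ A_3 ⊕ B_2 (dimension 15 + 10 = 25).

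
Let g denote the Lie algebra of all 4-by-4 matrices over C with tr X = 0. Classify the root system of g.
type A_3

This is sl(4), which has dimension 4^2 - 1 = 15 and rank 4 - 1 = 3 (a Cartan subalgebra is the diagonal traceless matrices). In the classification of classical Lie algebras, the special linear algebra sl(n+1) has type A_n; here n = 3, so the Dynkin diagram is a chain of 3 nodes with single edges (A_3). Hence the type is A_3.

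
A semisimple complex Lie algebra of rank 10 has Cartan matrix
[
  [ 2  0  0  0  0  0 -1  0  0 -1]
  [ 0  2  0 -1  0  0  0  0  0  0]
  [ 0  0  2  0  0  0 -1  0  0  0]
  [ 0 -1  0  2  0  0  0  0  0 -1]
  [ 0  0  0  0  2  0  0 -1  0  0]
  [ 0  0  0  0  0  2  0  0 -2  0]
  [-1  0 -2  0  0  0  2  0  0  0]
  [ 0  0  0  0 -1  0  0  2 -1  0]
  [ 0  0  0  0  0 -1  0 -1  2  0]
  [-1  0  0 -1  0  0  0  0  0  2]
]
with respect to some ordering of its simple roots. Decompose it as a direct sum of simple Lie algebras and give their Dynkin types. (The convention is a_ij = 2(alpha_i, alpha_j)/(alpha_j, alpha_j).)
The diagram associated to this matrix has two connected components: the simple roots {alpha_1, alpha_2, alpha_3, alpha_4, alpha_7, alpha_10} form a chain of 6 nodes with a double edge at one end; the terminal node there is the unique short simple root (B_6), and {alpha_5, alpha_6, alpha_8, alpha_9} form a chain of 4 nodes with a double edge at one end; the terminal node there is the unique long simple root (C_4). A semisimple Lie algebra decomposes uniquely as the direct sum of simple ideals, one per connected component of its Dynkin diagram, so g ≅ B_6 ⊕ C_4 (dimension 78 + 36 = 114).

B_6 + C_4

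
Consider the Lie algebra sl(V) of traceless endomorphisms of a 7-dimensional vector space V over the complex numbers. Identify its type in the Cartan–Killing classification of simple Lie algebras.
A_6

This is sl(7), which has dimension 7^2 - 1 = 48 and rank 7 - 1 = 6 (a Cartan subalgebra is the diagonal traceless matrices). In the classification of classical Lie algebras, the special linear algebra sl(n+1) has type A_n; here n = 6, so the Dynkin diagram is a chain of 6 nodes with single edges (A_6). Hence the type is A_6.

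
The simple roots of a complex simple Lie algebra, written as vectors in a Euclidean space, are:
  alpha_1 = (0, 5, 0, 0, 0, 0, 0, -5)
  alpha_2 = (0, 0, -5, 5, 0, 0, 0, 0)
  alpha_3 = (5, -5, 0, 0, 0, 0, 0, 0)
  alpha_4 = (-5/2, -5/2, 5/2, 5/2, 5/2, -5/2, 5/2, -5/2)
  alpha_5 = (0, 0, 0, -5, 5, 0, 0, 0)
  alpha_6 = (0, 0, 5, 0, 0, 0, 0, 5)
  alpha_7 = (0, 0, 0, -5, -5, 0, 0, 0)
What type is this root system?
Compute the Cartan integers a_ij = 2(alpha_i, alpha_j)/(alpha_j, alpha_j); the resulting 7x7 Cartan matrix is
[[2, 0, -1, 0, 0, -1, 0], [0, 2, 0, 0, -1, -1, -1], [-1, 0, 2, 0, 0, 0, 0], [0, 0, 0, 2, 0, 0, -1], [0, -1, 0, 0, 2, 0, 0], [-1, -1, 0, 0, 0, 2, 0], [0, -1, 0, -1, 0, 0, 2]].
All simple roots have the same length, so the diagram is simply laced. The associated Dynkin diagram is a chain of 6 nodes with one extra node attached to the third node from one end (E_7), so the type is E_7.

E7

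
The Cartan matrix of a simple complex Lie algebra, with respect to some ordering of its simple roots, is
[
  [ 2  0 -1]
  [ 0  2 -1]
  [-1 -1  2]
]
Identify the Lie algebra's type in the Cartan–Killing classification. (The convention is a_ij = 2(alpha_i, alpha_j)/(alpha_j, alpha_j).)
A_3

The matrix has rank 3 with 2's on the diagonal. Reading the off-diagonal entries as Dynkin edges (a single edge where a_ij = a_ji = -1; a double or triple edge where a_ij * a_ji = 2 or 3), the diagram is a chain of 3 nodes with single edges (A_3). One simple-root ordering that puts it in standard form is (alpha_1, alpha_3, alpha_2). So the algebra is type A_3, i.e. sl(4).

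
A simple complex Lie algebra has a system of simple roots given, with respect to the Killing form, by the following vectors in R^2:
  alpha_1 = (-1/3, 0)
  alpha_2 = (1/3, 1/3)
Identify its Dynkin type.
Compute the Cartan integers a_ij = 2(alpha_i, alpha_j)/(alpha_j, alpha_j); the resulting 2x2 Cartan matrix is
[[2, -1], [-2, 2]].
The roots have two lengths (squared-length ratio 2:1); the short ones are alpha_{1}. The associated Dynkin diagram is a chain of 2 nodes with a double edge at one end; the terminal node there is the unique short simple root (B_2), so the type is B_2 (the algebra so(5)).

type B_2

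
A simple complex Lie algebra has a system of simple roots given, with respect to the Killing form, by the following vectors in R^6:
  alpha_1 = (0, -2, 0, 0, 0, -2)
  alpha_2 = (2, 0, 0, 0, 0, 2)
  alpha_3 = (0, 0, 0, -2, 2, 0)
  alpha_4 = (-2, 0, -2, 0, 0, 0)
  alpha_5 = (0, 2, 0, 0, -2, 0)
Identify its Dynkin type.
Compute the Cartan integers a_ij = 2(alpha_i, alpha_j)/(alpha_j, alpha_j); the resulting 5x5 Cartan matrix is
[[2, -1, 0, 0, -1], [-1, 2, 0, -1, 0], [0, 0, 2, 0, -1], [0, -1, 0, 2, 0], [-1, 0, -1, 0, 2]].
All simple roots have the same length, so the diagram is simply laced. The associated Dynkin diagram is a chain of 5 nodes with single edges (A_5), so the type is A_5 (the algebra sl(6)).

A5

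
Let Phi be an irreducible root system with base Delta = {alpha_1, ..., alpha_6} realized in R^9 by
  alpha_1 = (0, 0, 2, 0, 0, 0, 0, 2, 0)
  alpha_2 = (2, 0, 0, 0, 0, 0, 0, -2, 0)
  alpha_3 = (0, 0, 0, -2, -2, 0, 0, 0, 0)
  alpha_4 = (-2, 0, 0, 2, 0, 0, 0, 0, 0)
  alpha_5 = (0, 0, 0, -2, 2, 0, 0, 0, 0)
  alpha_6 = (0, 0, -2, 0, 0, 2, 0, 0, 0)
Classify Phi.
D_6

Compute the Cartan integers a_ij = 2(alpha_i, alpha_j)/(alpha_j, alpha_j); the resulting 6x6 Cartan matrix is
[[2, -1, 0, 0, 0, -1], [-1, 2, 0, -1, 0, 0], [0, 0, 2, -1, 0, 0], [0, -1, -1, 2, -1, 0], [0, 0, 0, -1, 2, 0], [-1, 0, 0, 0, 0, 2]].
All simple roots have the same length, so the diagram is simply laced. The associated Dynkin diagram is a chain of 4 nodes with a fork of two nodes at one end (D_6), so the type is D_6 (the algebra so(12)).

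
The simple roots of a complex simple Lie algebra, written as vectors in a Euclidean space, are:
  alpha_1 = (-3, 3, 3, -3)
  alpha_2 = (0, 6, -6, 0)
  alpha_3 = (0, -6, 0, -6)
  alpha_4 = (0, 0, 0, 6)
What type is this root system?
Compute the Cartan integers a_ij = 2(alpha_i, alpha_j)/(alpha_j, alpha_j); the resulting 4x4 Cartan matrix is
[[2, 0, 0, -1], [0, 2, -1, 0], [0, -1, 2, -2], [-1, 0, -1, 2]].
The roots have two lengths (squared-length ratio 2:1); the short ones are alpha_{1,4}. The associated Dynkin diagram is a chain of 4 nodes with a double edge between the middle two (F_4), so the type is F_4.

F4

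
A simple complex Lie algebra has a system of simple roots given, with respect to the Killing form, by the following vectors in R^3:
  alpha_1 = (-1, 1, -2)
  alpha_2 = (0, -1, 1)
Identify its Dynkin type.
Compute the Cartan integers a_ij = 2(alpha_i, alpha_j)/(alpha_j, alpha_j); the resulting 2x2 Cartan matrix is
[[2, -3], [-1, 2]].
The roots have two lengths (squared-length ratio 3:1); the short ones are alpha_{2}. The associated Dynkin diagram is two nodes joined by a triple edge (G_2), so the type is G_2.

G_2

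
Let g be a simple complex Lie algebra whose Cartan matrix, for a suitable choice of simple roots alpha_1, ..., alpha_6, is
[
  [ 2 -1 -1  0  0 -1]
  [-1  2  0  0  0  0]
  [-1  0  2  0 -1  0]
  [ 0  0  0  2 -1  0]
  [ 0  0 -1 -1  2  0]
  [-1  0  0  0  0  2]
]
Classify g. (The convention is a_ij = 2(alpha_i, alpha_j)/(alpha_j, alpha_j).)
D_6 (so(12))

The matrix has rank 6 with 2's on the diagonal. Reading the off-diagonal entries as Dynkin edges (a single edge where a_ij = a_ji = -1; a double or triple edge where a_ij * a_ji = 2 or 3), the diagram is a chain of 4 nodes with a fork of two nodes at one end (D_6). One simple-root ordering that puts it in standard form is (alpha_4, alpha_5, alpha_3, alpha_1, alpha_2, alpha_6). So the algebra is type D_6, i.e. so(12).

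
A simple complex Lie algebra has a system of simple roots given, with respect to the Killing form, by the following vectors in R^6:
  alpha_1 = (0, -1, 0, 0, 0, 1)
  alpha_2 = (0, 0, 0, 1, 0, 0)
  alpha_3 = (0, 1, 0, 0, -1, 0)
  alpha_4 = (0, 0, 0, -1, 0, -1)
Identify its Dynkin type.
B_4 (so(9))

Compute the Cartan integers a_ij = 2(alpha_i, alpha_j)/(alpha_j, alpha_j); the resulting 4x4 Cartan matrix is
[[2, 0, -1, -1], [0, 2, 0, -1], [-1, 0, 2, 0], [-1, -2, 0, 2]].
The roots have two lengths (squared-length ratio 2:1); the short ones are alpha_{2}. The associated Dynkin diagram is a chain of 4 nodes with a double edge at one end; the terminal node there is the unique short simple root (B_4), so the type is B_4 (the algebra so(9)).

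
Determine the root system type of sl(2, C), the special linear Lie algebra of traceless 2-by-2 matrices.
This is sl(2), which has dimension 2^2 - 1 = 3 and rank 2 - 1 = 1 (a Cartan subalgebra is the diagonal traceless matrices). In the classification of classical Lie algebras, the special linear algebra sl(n+1) has type A_n; here n = 1, so the Dynkin diagram is a chain of 1 nodes with single edges (A_1). Hence the type is A_1.

A_1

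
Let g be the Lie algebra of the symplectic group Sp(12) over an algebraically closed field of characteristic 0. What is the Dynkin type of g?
This is sp(12), which has dimension 12(12+1)/2 = 78 and rank 12/2 = 6. In the classification of classical Lie algebras, the symplectic algebra sp(2n) has type C_n; here n = 6, so the Dynkin diagram is a chain of 6 nodes with a double edge at one end; the terminal node there is the unique long simple root (C_6). Hence the type is C_6.

C_6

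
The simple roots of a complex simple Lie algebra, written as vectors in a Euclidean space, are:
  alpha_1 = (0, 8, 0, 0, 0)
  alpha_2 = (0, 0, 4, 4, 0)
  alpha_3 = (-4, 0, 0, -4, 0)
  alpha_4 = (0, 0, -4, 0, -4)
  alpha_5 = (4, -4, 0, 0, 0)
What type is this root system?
Compute the Cartan integers a_ij = 2(alpha_i, alpha_j)/(alpha_j, alpha_j); the resulting 5x5 Cartan matrix is
[[2, 0, 0, 0, -2], [0, 2, -1, -1, 0], [0, -1, 2, 0, -1], [0, -1, 0, 2, 0], [-1, 0, -1, 0, 2]].
The roots have two lengths (squared-length ratio 2:1); the short ones are alpha_{2,3,4,5}. The associated Dynkin diagram is a chain of 5 nodes with a double edge at one end; the terminal node there is the unique long simple root (C_5), so the type is C_5 (the algebra sp(10)).

C5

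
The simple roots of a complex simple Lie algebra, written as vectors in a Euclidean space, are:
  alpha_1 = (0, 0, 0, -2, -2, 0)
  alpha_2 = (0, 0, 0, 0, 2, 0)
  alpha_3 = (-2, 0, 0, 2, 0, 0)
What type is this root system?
Compute the Cartan integers a_ij = 2(alpha_i, alpha_j)/(alpha_j, alpha_j); the resulting 3x3 Cartan matrix is
[[2, -2, -1], [-1, 2, 0], [-1, 0, 2]].
The roots have two lengths (squared-length ratio 2:1); the short ones are alpha_{2}. The associated Dynkin diagram is a chain of 3 nodes with a double edge at one end; the terminal node there is the unique short simple root (B_3), so the type is B_3 (the algebra so(7)).

type B_3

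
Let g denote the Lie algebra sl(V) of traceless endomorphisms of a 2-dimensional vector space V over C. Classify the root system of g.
A_1

This is sl(2), which has dimension 2^2 - 1 = 3 and rank 2 - 1 = 1 (a Cartan subalgebra is the diagonal traceless matrices). In the classification of classical Lie algebras, the special linear algebra sl(n+1) has type A_n; here n = 1, so the Dynkin diagram is a chain of 1 nodes with single edges (A_1). Hence the type is A_1.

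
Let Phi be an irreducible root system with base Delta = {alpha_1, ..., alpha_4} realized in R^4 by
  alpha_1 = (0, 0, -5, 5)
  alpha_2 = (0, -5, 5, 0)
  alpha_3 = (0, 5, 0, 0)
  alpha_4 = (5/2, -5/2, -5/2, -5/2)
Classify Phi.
Compute the Cartan integers a_ij = 2(alpha_i, alpha_j)/(alpha_j, alpha_j); the resulting 4x4 Cartan matrix is
[[2, -1, 0, 0], [-1, 2, -2, 0], [0, -1, 2, -1], [0, 0, -1, 2]].
The roots have two lengths (squared-length ratio 2:1); the short ones are alpha_{3,4}. The associated Dynkin diagram is a chain of 4 nodes with a double edge between the middle two (F_4), so the type is F_4.

F4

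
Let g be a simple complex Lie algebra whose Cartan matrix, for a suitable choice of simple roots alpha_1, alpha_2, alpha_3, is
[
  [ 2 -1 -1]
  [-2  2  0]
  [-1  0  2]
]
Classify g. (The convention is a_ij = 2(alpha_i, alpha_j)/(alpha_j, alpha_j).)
The matrix has rank 3 with 2's on the diagonal. Reading the off-diagonal entries as Dynkin edges (a single edge where a_ij = a_ji = -1; a double or triple edge where a_ij * a_ji = 2 or 3), the diagram is a chain of 3 nodes with a double edge at one end; the terminal node there is the unique long simple root (C_3). One simple-root ordering that puts it in standard form is (alpha_3, alpha_1, alpha_2). So the algebra is type C_3, i.e. sp(6).

type C_3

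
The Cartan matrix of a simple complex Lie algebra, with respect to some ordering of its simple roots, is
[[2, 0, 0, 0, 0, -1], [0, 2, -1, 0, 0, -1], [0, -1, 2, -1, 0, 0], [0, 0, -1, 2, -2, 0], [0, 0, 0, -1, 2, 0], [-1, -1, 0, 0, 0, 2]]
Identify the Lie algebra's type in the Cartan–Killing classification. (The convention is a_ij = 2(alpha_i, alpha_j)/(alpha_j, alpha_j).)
The matrix has rank 6 with 2's on the diagonal. Reading the off-diagonal entries as Dynkin edges (a single edge where a_ij = a_ji = -1; a double or triple edge where a_ij * a_ji = 2 or 3), the diagram is a chain of 6 nodes with a double edge at one end; the terminal node there is the unique short simple root (B_6). One simple-root ordering that puts it in standard form is (alpha_1, alpha_6, alpha_2, alpha_3, alpha_4, alpha_5). So the algebra is type B_6, i.e. so(13).

B6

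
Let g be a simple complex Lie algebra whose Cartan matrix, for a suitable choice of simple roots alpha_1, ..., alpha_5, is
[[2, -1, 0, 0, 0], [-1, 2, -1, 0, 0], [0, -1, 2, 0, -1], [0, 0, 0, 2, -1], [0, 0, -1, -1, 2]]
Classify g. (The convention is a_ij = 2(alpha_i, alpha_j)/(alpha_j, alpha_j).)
A5

The matrix has rank 5 with 2's on the diagonal. Reading the off-diagonal entries as Dynkin edges (a single edge where a_ij = a_ji = -1; a double or triple edge where a_ij * a_ji = 2 or 3), the diagram is a chain of 5 nodes with single edges (A_5). One simple-root ordering that puts it in standard form is (alpha_1, alpha_2, alpha_3, alpha_5, alpha_4). So the algebra is type A_5, i.e. sl(6).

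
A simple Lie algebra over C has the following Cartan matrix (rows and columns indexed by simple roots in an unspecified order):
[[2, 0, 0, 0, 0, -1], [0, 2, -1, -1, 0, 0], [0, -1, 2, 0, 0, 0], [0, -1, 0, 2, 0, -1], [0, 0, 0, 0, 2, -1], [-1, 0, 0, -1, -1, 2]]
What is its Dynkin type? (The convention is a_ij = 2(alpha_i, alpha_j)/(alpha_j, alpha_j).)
The matrix has rank 6 with 2's on the diagonal. Reading the off-diagonal entries as Dynkin edges (a single edge where a_ij = a_ji = -1; a double or triple edge where a_ij * a_ji = 2 or 3), the diagram is a chain of 4 nodes with a fork of two nodes at one end (D_6). One simple-root ordering that puts it in standard form is (alpha_3, alpha_2, alpha_4, alpha_6, alpha_5, alpha_1). So the algebra is type D_6, i.e. so(12).

D_6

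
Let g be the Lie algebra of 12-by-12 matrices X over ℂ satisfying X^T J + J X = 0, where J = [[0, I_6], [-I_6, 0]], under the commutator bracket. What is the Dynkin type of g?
type C_6

This is sp(12), which has dimension 12(12+1)/2 = 78 and rank 12/2 = 6. In the classification of classical Lie algebras, the symplectic algebra sp(2n) has type C_n; here n = 6, so the Dynkin diagram is a chain of 6 nodes with a double edge at one end; the terminal node there is the unique long simple root (C_6). Hence the type is C_6.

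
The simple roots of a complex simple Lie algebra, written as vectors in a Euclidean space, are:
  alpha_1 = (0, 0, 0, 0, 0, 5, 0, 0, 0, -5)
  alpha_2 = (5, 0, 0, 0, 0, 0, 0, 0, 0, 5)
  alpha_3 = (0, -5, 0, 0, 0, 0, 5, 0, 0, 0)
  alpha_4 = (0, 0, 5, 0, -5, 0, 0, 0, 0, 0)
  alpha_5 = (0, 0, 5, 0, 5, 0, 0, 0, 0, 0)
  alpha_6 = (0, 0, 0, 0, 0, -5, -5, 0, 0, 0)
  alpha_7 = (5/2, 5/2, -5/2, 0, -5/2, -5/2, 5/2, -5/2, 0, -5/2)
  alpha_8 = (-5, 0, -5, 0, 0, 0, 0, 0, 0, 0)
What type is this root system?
Compute the Cartan integers a_ij = 2(alpha_i, alpha_j)/(alpha_j, alpha_j); the resulting 8x8 Cartan matrix is
[[2, -1, 0, 0, 0, -1, 0, 0], [-1, 2, 0, 0, 0, 0, 0, -1], [0, 0, 2, 0, 0, -1, 0, 0], [0, 0, 0, 2, 0, 0, 0, -1], [0, 0, 0, 0, 2, 0, -1, -1], [-1, 0, -1, 0, 0, 2, 0, 0], [0, 0, 0, 0, -1, 0, 2, 0], [0, -1, 0, -1, -1, 0, 0, 2]].
All simple roots have the same length, so the diagram is simply laced. The associated Dynkin diagram is a chain of 7 nodes with one extra node attached to the third node from one end (E_8), so the type is E_8.

type E_8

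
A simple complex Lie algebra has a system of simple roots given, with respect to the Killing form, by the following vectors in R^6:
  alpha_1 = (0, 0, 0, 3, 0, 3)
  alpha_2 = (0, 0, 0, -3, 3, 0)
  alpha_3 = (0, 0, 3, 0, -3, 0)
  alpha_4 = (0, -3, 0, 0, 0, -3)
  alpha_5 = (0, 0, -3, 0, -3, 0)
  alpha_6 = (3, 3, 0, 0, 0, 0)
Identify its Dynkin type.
Compute the Cartan integers a_ij = 2(alpha_i, alpha_j)/(alpha_j, alpha_j); the resulting 6x6 Cartan matrix is
[[2, -1, 0, -1, 0, 0], [-1, 2, -1, 0, -1, 0], [0, -1, 2, 0, 0, 0], [-1, 0, 0, 2, 0, -1], [0, -1, 0, 0, 2, 0], [0, 0, 0, -1, 0, 2]].
All simple roots have the same length, so the diagram is simply laced. The associated Dynkin diagram is a chain of 4 nodes with a fork of two nodes at one end (D_6), so the type is D_6 (the algebra so(12)).

D_6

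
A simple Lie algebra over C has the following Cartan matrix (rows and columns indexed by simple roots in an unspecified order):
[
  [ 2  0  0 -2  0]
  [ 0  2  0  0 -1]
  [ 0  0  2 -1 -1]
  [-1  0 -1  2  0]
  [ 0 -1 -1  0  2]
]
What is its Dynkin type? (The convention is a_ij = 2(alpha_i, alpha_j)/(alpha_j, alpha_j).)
The matrix has rank 5 with 2's on the diagonal. Reading the off-diagonal entries as Dynkin edges (a single edge where a_ij = a_ji = -1; a double or triple edge where a_ij * a_ji = 2 or 3), the diagram is a chain of 5 nodes with a double edge at one end; the terminal node there is the unique long simple root (C_5). One simple-root ordering that puts it in standard form is (alpha_2, alpha_5, alpha_3, alpha_4, alpha_1). So the algebra is type C_5, i.e. sp(10).

C_5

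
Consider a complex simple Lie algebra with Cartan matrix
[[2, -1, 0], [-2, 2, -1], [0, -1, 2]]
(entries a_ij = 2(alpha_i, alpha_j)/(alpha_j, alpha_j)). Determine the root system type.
The matrix has rank 3 with 2's on the diagonal. Reading the off-diagonal entries as Dynkin edges (a single edge where a_ij = a_ji = -1; a double or triple edge where a_ij * a_ji = 2 or 3), the diagram is a chain of 3 nodes with a double edge at one end; the terminal node there is the unique short simple root (B_3). One simple-root ordering that puts it in standard form is (alpha_3, alpha_2, alpha_1). So the algebra is type B_3, i.e. so(7).

B_3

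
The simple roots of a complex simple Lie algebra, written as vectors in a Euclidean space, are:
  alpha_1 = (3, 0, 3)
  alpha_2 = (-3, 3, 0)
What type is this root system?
Compute the Cartan integers a_ij = 2(alpha_i, alpha_j)/(alpha_j, alpha_j); the resulting 2x2 Cartan matrix is
[[2, -1], [-1, 2]].
All simple roots have the same length, so the diagram is simply laced. The associated Dynkin diagram is a chain of 2 nodes with single edges (A_2), so the type is A_2 (the algebra sl(3)).

A_2 (sl(3))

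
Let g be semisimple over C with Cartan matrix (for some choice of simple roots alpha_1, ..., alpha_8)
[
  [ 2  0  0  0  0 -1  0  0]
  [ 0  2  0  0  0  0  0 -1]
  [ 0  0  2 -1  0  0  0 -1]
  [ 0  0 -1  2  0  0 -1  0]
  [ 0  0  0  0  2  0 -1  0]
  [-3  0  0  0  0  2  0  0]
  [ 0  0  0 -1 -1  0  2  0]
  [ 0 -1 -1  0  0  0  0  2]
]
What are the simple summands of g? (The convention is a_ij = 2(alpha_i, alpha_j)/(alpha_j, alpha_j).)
A_6 ⊕ G_2

The diagram associated to this matrix has two connected components: the simple roots {alpha_2, alpha_3, alpha_4, alpha_5, alpha_7, alpha_8} form a chain of 6 nodes with single edges (A_6), and {alpha_1, alpha_6} form two nodes joined by a triple edge (G_2). A semisimple Lie algebra decomposes uniquely as the direct sum of simple ideals, one per connected component of its Dynkin diagram, so g ≅ A_6 ⊕ G_2 (dimension 48 + 14 = 62).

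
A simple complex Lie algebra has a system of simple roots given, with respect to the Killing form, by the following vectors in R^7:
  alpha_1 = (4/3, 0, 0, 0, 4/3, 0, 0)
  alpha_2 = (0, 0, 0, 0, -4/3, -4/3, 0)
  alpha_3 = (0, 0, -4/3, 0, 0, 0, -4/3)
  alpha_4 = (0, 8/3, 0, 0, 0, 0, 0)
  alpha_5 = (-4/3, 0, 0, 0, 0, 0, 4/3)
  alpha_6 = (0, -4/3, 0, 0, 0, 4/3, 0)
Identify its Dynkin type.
Compute the Cartan integers a_ij = 2(alpha_i, alpha_j)/(alpha_j, alpha_j); the resulting 6x6 Cartan matrix is
[[2, -1, 0, 0, -1, 0], [-1, 2, 0, 0, 0, -1], [0, 0, 2, 0, -1, 0], [0, 0, 0, 2, 0, -2], [-1, 0, -1, 0, 2, 0], [0, -1, 0, -1, 0, 2]].
The roots have two lengths (squared-length ratio 2:1); the short ones are alpha_{1,2,3,5,6}. The associated Dynkin diagram is a chain of 6 nodes with a double edge at one end; the terminal node there is the unique long simple root (C_6), so the type is C_6 (the algebra sp(12)).

C6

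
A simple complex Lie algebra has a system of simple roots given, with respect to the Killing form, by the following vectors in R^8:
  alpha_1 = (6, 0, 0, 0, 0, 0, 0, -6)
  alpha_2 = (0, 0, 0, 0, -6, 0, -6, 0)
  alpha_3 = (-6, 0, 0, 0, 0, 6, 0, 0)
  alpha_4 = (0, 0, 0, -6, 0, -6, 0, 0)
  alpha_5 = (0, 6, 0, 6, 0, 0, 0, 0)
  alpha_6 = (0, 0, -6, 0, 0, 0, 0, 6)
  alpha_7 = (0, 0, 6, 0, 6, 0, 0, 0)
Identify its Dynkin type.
A_7

Compute the Cartan integers a_ij = 2(alpha_i, alpha_j)/(alpha_j, alpha_j); the resulting 7x7 Cartan matrix is
[[2, 0, -1, 0, 0, -1, 0], [0, 2, 0, 0, 0, 0, -1], [-1, 0, 2, -1, 0, 0, 0], [0, 0, -1, 2, -1, 0, 0], [0, 0, 0, -1, 2, 0, 0], [-1, 0, 0, 0, 0, 2, -1], [0, -1, 0, 0, 0, -1, 2]].
All simple roots have the same length, so the diagram is simply laced. The associated Dynkin diagram is a chain of 7 nodes with single edges (A_7), so the type is A_7 (the algebra sl(8)).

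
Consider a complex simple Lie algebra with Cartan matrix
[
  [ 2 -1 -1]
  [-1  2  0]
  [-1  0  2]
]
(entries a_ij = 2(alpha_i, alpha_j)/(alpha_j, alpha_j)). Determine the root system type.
A_3

The matrix has rank 3 with 2's on the diagonal. Reading the off-diagonal entries as Dynkin edges (a single edge where a_ij = a_ji = -1; a double or triple edge where a_ij * a_ji = 2 or 3), the diagram is a chain of 3 nodes with single edges (A_3). One simple-root ordering that puts it in standard form is (alpha_2, alpha_1, alpha_3). So the algebra is type A_3, i.e. sl(4).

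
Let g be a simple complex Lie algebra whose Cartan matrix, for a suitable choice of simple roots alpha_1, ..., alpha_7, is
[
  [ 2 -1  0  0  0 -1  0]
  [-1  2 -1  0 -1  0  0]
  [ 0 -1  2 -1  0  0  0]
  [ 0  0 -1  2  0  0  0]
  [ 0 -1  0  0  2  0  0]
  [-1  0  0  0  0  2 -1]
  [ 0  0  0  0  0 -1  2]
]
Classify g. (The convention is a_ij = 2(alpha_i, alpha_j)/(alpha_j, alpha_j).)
The matrix has rank 7 with 2's on the diagonal. Reading the off-diagonal entries as Dynkin edges (a single edge where a_ij = a_ji = -1; a double or triple edge where a_ij * a_ji = 2 or 3), the diagram is a chain of 6 nodes with one extra node attached to the third node from one end (E_7). One simple-root ordering that puts it in standard form is (alpha_4, alpha_5, alpha_3, alpha_2, alpha_1, alpha_6, alpha_7). So the algebra is type E_7.

E7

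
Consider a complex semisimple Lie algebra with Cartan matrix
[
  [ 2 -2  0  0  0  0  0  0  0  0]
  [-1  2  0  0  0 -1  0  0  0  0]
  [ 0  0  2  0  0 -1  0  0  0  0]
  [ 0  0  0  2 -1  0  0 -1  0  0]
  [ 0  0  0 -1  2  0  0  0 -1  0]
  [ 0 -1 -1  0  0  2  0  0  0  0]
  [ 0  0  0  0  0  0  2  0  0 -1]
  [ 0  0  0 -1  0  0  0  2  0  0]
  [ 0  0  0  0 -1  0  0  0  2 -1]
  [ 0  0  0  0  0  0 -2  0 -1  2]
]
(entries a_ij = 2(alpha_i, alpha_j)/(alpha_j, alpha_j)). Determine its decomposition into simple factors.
B_6 + C_4

The diagram associated to this matrix has two connected components: the simple roots {alpha_4, alpha_5, alpha_7, alpha_8, alpha_9, alpha_10} form a chain of 6 nodes with a double edge at one end; the terminal node there is the unique short simple root (B_6), and {alpha_1, alpha_2, alpha_3, alpha_6} form a chain of 4 nodes with a double edge at one end; the terminal node there is the unique long simple root (C_4). A semisimple Lie algebra decomposes uniquely as the direct sum of simple ideals, one per connected component of its Dynkin diagram, so g ≅ B_6 ⊕ C_4 (dimension 78 + 36 = 114).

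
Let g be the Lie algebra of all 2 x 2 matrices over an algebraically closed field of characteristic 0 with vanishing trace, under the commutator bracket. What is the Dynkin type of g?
This is sl(2), which has dimension 2^2 - 1 = 3 and rank 2 - 1 = 1 (a Cartan subalgebra is the diagonal traceless matrices). In the classification of classical Lie algebras, the special linear algebra sl(n+1) has type A_n; here n = 1, so the Dynkin diagram is a chain of 1 nodes with single edges (A_1). Hence the type is A_1.

A1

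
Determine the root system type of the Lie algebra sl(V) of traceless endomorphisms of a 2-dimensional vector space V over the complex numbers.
This is sl(2), which has dimension 2^2 - 1 = 3 and rank 2 - 1 = 1 (a Cartan subalgebra is the diagonal traceless matrices). In the classification of classical Lie algebras, the special linear algebra sl(n+1) has type A_n; here n = 1, so the Dynkin diagram is a chain of 1 nodes with single edges (A_1). Hence the type is A_1.

A1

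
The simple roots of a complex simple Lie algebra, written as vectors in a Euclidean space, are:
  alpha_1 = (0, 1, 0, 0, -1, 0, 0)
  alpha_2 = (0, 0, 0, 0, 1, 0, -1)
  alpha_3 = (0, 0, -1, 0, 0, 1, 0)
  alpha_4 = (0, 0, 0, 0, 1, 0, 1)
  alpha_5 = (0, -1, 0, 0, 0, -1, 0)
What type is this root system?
D5

Compute the Cartan integers a_ij = 2(alpha_i, alpha_j)/(alpha_j, alpha_j); the resulting 5x5 Cartan matrix is
[[2, -1, 0, -1, -1], [-1, 2, 0, 0, 0], [0, 0, 2, 0, -1], [-1, 0, 0, 2, 0], [-1, 0, -1, 0, 2]].
All simple roots have the same length, so the diagram is simply laced. The associated Dynkin diagram is a chain of 3 nodes with a fork of two nodes at one end (D_5), so the type is D_5 (the algebra so(10)).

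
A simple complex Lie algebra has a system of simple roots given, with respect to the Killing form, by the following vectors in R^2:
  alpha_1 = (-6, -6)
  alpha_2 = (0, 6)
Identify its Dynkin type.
B_2

Compute the Cartan integers a_ij = 2(alpha_i, alpha_j)/(alpha_j, alpha_j); the resulting 2x2 Cartan matrix is
[[2, -2], [-1, 2]].
The roots have two lengths (squared-length ratio 2:1); the short ones are alpha_{2}. The associated Dynkin diagram is a chain of 2 nodes with a double edge at one end; the terminal node there is the unique short simple root (B_2), so the type is B_2 (the algebra so(5)).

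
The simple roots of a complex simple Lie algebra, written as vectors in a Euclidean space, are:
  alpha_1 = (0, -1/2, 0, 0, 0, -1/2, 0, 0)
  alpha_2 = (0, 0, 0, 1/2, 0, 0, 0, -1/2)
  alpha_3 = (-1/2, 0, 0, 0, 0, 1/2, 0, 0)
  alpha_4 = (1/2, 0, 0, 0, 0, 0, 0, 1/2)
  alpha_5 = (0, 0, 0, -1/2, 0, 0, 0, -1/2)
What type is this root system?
Compute the Cartan integers a_ij = 2(alpha_i, alpha_j)/(alpha_j, alpha_j); the resulting 5x5 Cartan matrix is
[[2, 0, -1, 0, 0], [0, 2, 0, -1, 0], [-1, 0, 2, -1, 0], [0, -1, -1, 2, -1], [0, 0, 0, -1, 2]].
All simple roots have the same length, so the diagram is simply laced. The associated Dynkin diagram is a chain of 3 nodes with a fork of two nodes at one end (D_5), so the type is D_5 (the algebra so(10)).

D5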